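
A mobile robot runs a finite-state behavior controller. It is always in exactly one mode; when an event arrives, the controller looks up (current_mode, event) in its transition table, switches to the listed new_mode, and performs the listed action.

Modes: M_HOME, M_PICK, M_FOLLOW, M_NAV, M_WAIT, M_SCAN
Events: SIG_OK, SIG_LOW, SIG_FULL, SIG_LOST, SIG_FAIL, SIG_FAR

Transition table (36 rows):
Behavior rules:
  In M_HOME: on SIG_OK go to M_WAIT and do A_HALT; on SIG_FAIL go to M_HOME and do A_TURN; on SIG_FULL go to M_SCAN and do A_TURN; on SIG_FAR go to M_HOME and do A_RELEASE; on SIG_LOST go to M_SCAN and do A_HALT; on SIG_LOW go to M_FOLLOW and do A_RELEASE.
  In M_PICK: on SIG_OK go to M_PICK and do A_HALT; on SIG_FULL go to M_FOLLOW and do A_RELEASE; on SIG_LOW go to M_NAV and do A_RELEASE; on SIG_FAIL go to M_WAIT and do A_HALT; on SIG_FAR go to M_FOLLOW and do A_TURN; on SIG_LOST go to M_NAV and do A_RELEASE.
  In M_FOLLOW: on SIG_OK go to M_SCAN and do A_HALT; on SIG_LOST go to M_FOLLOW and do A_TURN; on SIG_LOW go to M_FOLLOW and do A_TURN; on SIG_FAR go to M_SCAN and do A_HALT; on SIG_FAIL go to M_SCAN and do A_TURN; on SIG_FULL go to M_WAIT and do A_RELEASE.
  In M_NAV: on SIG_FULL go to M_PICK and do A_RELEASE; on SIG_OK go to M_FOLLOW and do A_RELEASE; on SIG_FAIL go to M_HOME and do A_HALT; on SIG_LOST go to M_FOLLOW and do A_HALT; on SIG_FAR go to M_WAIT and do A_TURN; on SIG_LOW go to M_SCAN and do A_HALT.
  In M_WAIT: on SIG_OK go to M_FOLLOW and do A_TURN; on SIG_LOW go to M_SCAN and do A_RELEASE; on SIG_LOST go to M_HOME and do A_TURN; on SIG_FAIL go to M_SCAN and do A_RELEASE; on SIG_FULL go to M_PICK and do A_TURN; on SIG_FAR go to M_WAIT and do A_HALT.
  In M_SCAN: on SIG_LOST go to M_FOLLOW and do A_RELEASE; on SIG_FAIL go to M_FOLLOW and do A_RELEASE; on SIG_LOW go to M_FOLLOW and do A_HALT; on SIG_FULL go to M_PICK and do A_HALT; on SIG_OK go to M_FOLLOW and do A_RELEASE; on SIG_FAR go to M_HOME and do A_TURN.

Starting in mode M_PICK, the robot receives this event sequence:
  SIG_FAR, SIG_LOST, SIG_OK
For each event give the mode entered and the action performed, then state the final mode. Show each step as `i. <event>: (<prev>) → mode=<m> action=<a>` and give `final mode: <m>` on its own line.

final mode: M_SCAN

1. SIG_FAR: (M_PICK) → mode=M_FOLLOW action=A_TURN
2. SIG_LOST: (M_FOLLOW) → mode=M_FOLLOW action=A_TURN
3. SIG_OK: (M_FOLLOW) → mode=M_SCAN action=A_HALT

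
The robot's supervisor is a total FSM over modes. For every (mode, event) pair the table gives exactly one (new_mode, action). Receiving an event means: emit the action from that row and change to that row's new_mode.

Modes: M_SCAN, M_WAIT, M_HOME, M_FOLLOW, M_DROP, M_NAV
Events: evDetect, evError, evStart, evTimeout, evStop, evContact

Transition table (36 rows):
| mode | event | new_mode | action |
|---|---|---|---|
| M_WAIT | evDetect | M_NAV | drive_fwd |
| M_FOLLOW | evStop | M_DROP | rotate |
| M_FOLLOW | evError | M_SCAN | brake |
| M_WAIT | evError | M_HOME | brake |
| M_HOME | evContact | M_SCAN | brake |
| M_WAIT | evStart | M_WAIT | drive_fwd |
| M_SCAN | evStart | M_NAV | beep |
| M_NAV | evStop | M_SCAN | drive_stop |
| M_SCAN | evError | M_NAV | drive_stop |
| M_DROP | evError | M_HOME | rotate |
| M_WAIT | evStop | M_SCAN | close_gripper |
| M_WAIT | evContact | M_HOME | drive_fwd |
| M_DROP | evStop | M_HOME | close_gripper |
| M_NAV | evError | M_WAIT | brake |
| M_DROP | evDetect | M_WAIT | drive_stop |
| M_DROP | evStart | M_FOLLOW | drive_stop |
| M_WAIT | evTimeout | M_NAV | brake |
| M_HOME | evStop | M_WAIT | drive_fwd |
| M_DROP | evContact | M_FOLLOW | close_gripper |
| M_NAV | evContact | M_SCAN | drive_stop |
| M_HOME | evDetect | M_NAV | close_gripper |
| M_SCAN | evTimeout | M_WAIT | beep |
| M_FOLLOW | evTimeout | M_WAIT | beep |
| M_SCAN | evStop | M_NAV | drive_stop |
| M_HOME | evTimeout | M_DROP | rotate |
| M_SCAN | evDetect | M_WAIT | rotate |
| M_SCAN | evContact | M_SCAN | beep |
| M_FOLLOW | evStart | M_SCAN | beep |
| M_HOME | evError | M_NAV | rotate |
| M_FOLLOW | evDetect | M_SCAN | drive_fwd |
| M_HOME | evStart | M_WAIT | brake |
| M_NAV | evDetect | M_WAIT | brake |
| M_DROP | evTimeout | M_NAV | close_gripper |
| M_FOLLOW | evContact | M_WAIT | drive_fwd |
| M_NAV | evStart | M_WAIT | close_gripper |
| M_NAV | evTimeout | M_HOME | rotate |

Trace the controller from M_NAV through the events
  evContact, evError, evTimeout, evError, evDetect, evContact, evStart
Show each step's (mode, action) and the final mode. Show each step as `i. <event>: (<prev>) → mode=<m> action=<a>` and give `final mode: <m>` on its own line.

final mode: M_WAIT

1. evContact: (M_NAV) → mode=M_SCAN action=drive_stop
2. evError: (M_SCAN) → mode=M_NAV action=drive_stop
3. evTimeout: (M_NAV) → mode=M_HOME action=rotate
4. evError: (M_HOME) → mode=M_NAV action=rotate
5. evDetect: (M_NAV) → mode=M_WAIT action=brake
6. evContact: (M_WAIT) → mode=M_HOME action=drive_fwd
7. evStart: (M_HOME) → mode=M_WAIT action=brake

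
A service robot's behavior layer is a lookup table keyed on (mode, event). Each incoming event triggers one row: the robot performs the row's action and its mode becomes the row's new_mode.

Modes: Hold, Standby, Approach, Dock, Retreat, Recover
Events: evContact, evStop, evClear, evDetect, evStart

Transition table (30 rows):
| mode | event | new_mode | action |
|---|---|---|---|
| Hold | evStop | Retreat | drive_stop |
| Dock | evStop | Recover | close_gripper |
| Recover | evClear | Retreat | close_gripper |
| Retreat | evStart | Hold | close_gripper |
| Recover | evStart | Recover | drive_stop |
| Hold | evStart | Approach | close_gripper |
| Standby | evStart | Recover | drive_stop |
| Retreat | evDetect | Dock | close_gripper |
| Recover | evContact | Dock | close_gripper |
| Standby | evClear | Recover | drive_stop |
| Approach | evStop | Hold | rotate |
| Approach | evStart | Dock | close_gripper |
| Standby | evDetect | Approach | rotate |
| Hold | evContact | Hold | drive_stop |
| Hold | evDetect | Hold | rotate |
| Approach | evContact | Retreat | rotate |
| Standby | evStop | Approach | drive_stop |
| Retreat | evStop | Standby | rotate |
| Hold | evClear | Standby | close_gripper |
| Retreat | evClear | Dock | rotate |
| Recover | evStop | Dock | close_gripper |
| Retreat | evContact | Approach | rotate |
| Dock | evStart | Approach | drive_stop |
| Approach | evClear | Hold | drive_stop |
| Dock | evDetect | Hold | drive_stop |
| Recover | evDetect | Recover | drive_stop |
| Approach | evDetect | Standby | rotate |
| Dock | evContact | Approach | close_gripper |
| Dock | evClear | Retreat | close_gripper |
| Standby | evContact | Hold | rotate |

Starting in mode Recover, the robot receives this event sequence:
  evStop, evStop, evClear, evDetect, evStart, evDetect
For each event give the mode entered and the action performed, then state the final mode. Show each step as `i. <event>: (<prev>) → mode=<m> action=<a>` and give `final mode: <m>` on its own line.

final mode: Standby

1. evStop: (Recover) → mode=Dock action=close_gripper
2. evStop: (Dock) → mode=Recover action=close_gripper
3. evClear: (Recover) → mode=Retreat action=close_gripper
4. evDetect: (Retreat) → mode=Dock action=close_gripper
5. evStart: (Dock) → mode=Approach action=drive_stop
6. evDetect: (Approach) → mode=Standby action=rotate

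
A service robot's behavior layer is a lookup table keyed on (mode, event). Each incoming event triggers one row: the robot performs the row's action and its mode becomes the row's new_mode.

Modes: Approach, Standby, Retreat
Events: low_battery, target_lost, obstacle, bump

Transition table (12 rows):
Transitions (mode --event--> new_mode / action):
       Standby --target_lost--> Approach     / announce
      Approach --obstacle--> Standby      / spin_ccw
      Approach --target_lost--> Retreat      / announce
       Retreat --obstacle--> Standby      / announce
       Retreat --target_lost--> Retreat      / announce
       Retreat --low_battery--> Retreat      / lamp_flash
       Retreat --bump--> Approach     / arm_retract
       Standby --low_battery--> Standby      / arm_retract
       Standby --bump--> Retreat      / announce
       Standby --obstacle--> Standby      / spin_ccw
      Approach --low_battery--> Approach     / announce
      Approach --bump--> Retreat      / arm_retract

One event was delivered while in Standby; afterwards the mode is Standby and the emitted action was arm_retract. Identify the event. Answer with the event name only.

low_battery

try low_battery: (Standby, low_battery) → (Standby, arm_retract)  ← matches
try target_lost: (Standby, target_lost) → (Approach, announce)
try obstacle: (Standby, obstacle) → (Standby, spin_ccw)
try bump: (Standby, bump) → (Retreat, announce)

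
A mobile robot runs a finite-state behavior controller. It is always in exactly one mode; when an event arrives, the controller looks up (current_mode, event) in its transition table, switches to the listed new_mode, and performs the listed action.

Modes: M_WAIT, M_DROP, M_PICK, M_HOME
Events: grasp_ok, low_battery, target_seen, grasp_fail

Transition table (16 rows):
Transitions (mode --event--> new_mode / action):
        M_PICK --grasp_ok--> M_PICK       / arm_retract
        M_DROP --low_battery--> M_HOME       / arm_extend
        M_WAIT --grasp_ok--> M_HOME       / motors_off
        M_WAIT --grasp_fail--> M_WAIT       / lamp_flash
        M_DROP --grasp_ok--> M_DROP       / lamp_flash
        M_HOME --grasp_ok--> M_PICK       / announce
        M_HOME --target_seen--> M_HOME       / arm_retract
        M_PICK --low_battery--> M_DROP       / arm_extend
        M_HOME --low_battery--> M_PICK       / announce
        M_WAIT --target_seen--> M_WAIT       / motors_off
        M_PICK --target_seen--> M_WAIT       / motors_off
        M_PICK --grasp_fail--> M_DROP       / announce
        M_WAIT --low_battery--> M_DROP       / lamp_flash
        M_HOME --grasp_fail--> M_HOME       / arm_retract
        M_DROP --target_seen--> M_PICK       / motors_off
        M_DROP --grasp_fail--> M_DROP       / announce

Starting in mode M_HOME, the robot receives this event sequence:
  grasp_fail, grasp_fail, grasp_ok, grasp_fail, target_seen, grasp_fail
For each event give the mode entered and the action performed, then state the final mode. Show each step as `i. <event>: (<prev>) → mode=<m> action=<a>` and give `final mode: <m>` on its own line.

1. grasp_fail: (M_HOME) → mode=M_HOME action=arm_retract
2. grasp_fail: (M_HOME) → mode=M_HOME action=arm_retract
3. grasp_ok: (M_HOME) → mode=M_PICK action=announce
4. grasp_fail: (M_PICK) → mode=M_DROP action=announce
5. target_seen: (M_DROP) → mode=M_PICK action=motors_off
6. grasp_fail: (M_PICK) → mode=M_DROP action=announce

final mode: M_DROP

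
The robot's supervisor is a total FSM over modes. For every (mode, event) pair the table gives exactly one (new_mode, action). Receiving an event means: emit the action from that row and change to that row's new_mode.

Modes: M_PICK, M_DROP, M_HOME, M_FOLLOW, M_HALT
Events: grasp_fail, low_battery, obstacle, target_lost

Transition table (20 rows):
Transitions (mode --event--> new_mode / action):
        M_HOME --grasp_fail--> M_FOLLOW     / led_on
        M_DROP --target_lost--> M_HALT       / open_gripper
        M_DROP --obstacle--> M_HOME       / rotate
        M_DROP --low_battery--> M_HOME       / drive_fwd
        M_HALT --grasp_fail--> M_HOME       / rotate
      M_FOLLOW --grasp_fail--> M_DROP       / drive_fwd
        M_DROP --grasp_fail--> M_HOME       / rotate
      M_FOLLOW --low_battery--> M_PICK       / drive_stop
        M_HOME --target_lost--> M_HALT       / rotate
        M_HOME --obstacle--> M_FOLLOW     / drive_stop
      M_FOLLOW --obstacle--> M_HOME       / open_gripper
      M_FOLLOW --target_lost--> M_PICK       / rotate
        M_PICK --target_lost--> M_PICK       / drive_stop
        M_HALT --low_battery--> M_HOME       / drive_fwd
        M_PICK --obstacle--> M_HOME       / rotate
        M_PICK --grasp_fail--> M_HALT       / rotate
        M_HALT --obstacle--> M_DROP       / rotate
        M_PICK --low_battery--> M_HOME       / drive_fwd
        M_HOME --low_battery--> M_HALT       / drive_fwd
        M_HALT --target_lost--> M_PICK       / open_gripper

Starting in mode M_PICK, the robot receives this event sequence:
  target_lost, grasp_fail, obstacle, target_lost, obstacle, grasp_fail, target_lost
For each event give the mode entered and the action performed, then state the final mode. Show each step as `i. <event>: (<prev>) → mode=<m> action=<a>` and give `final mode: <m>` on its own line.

1. target_lost: (M_PICK) → mode=M_PICK action=drive_stop
2. grasp_fail: (M_PICK) → mode=M_HALT action=rotate
3. obstacle: (M_HALT) → mode=M_DROP action=rotate
4. target_lost: (M_DROP) → mode=M_HALT action=open_gripper
5. obstacle: (M_HALT) → mode=M_DROP action=rotate
6. grasp_fail: (M_DROP) → mode=M_HOME action=rotate
7. target_lost: (M_HOME) → mode=M_HALT action=rotate

final mode: M_HALT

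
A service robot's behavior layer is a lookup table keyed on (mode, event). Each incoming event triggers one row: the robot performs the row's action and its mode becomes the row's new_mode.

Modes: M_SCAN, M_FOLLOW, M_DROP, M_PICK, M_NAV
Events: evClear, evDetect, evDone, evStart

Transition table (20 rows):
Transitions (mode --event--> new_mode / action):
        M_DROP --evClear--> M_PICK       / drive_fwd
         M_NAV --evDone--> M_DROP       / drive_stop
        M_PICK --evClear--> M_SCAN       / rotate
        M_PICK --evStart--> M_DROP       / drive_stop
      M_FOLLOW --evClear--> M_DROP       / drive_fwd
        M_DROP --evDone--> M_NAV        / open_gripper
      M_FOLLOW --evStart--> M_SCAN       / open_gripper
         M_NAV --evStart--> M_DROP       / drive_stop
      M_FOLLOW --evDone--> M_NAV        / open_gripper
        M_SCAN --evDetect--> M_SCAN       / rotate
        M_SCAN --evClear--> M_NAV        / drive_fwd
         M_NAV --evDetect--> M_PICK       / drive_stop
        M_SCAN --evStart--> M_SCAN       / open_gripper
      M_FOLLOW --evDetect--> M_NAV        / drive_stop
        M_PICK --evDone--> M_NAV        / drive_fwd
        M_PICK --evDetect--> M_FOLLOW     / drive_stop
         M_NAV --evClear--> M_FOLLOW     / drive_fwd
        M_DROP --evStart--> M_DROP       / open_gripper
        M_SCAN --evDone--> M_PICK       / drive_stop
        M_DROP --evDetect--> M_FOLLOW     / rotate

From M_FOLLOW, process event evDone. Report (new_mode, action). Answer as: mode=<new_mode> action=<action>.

current mode = M_FOLLOW; filter table to that mode:
  (M_FOLLOW, evClear) → (M_DROP, drive_fwd)
  (M_FOLLOW, evStart) → (M_SCAN, open_gripper)
  (M_FOLLOW, evDone) → (M_NAV, open_gripper)  ← event matches
  (M_FOLLOW, evDetect) → (M_NAV, drive_stop)
event = evDone selects (M_NAV, open_gripper)

mode=M_NAV action=open_gripper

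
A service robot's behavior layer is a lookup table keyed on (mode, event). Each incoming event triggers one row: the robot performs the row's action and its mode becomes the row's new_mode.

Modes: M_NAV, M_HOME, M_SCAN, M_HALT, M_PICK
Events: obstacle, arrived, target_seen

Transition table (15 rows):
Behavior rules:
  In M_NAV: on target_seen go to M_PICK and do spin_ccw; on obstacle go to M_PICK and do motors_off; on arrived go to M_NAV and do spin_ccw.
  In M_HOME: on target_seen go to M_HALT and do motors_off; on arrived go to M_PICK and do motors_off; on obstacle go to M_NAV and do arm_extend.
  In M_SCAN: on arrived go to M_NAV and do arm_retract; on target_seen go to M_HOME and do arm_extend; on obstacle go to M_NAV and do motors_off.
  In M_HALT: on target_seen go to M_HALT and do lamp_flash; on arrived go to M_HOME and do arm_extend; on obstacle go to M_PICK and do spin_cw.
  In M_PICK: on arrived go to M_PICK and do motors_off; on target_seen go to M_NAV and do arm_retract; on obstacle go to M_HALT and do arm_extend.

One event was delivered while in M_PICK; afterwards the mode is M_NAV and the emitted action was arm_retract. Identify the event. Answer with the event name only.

try obstacle: (M_PICK, obstacle) → (M_HALT, arm_extend)
try arrived: (M_PICK, arrived) → (M_PICK, motors_off)
try target_seen: (M_PICK, target_seen) → (M_NAV, arm_retract)  ← matches

target_seen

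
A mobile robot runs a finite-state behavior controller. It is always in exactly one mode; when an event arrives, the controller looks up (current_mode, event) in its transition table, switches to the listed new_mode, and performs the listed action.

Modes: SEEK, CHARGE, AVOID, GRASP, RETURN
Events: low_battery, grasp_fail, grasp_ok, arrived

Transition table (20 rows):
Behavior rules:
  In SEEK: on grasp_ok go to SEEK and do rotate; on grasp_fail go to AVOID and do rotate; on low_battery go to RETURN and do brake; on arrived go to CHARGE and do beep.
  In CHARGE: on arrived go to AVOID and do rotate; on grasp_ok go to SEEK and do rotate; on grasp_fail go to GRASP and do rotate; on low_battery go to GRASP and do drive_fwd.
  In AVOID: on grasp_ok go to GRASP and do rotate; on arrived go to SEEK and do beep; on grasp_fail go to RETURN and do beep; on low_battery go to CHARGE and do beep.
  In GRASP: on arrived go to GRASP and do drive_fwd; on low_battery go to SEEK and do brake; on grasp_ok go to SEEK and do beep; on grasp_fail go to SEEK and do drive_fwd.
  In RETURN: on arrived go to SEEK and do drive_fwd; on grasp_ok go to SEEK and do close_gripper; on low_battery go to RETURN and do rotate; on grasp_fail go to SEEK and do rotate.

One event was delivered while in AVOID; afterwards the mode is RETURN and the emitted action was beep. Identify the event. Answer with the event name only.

try low_battery: (AVOID, low_battery) → (CHARGE, beep)
try grasp_fail: (AVOID, grasp_fail) → (RETURN, beep)  ← matches
try grasp_ok: (AVOID, grasp_ok) → (GRASP, rotate)
try arrived: (AVOID, arrived) → (SEEK, beep)

grasp_fail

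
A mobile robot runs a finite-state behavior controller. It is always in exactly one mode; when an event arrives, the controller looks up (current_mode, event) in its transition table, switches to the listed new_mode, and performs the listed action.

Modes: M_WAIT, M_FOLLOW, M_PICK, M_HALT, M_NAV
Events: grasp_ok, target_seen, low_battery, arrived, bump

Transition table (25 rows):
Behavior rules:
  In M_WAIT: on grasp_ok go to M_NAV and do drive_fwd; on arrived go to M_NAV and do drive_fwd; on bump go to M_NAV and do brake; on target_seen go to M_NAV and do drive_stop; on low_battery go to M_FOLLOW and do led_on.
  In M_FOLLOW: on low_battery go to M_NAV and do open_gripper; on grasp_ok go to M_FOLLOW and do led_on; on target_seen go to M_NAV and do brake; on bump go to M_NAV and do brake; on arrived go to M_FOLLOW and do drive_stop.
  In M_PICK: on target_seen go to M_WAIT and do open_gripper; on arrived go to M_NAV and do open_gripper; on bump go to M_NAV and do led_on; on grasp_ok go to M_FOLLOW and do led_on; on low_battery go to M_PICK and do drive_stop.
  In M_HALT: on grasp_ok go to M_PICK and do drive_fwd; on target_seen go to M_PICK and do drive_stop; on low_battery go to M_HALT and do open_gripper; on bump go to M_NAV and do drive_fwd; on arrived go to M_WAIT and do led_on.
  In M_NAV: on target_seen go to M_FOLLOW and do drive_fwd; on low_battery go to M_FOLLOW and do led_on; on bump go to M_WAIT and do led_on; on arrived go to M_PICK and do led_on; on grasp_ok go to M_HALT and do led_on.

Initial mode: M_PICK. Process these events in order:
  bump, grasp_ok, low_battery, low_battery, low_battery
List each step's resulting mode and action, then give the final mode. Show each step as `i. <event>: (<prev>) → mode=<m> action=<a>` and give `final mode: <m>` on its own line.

1. bump: (M_PICK) → mode=M_NAV action=led_on
2. grasp_ok: (M_NAV) → mode=M_HALT action=led_on
3. low_battery: (M_HALT) → mode=M_HALT action=open_gripper
4. low_battery: (M_HALT) → mode=M_HALT action=open_gripper
5. low_battery: (M_HALT) → mode=M_HALT action=open_gripper

final mode: M_HALT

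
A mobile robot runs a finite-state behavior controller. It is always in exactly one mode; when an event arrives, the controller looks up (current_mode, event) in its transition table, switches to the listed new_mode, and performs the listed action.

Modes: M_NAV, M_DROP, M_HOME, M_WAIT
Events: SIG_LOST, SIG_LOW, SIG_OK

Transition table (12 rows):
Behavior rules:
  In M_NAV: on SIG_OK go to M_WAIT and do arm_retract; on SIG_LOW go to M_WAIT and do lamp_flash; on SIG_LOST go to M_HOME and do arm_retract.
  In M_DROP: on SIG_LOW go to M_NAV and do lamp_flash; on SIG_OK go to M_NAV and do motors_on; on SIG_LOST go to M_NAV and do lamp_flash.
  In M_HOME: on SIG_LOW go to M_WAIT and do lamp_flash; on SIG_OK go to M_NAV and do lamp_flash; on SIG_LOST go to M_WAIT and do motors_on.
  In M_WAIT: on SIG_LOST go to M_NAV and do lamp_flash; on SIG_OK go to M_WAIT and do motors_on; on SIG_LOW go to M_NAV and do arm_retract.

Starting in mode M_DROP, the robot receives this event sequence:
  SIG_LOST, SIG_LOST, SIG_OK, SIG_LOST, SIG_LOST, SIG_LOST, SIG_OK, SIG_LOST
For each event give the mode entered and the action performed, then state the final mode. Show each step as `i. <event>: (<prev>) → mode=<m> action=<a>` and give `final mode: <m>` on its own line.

final mode: M_NAV

1. SIG_LOST: (M_DROP) → mode=M_NAV action=lamp_flash
2. SIG_LOST: (M_NAV) → mode=M_HOME action=arm_retract
3. SIG_OK: (M_HOME) → mode=M_NAV action=lamp_flash
4. SIG_LOST: (M_NAV) → mode=M_HOME action=arm_retract
5. SIG_LOST: (M_HOME) → mode=M_WAIT action=motors_on
6. SIG_LOST: (M_WAIT) → mode=M_NAV action=lamp_flash
7. SIG_OK: (M_NAV) → mode=M_WAIT action=arm_retract
8. SIG_LOST: (M_WAIT) → mode=M_NAV action=lamp_flash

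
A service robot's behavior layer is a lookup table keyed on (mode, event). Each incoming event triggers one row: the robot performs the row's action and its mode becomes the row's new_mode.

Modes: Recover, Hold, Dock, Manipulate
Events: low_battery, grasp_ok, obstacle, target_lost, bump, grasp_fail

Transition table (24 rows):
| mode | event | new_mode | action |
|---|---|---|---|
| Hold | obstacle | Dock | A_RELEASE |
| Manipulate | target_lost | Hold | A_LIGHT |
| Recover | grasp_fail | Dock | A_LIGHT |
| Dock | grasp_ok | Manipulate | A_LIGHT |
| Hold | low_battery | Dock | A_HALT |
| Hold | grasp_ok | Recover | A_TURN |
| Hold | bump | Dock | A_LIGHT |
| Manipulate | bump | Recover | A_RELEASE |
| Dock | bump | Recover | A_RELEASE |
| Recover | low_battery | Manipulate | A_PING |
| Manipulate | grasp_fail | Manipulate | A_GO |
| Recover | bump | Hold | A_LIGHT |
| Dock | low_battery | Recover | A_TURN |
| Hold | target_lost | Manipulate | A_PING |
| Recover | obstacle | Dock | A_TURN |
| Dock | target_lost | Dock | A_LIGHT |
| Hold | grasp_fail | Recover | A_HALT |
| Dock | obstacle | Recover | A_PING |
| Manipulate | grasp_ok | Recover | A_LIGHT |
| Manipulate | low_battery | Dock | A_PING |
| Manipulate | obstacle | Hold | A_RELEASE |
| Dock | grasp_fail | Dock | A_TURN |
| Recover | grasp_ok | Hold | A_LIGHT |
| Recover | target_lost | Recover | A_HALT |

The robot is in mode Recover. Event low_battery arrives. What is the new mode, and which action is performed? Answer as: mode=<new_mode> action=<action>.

mode=Manipulate action=A_PING

current mode = Recover; filter table to that mode:
  (Recover, grasp_fail) → (Dock, A_LIGHT)
  (Recover, low_battery) → (Manipulate, A_PING)  ← event matches
  (Recover, bump) → (Hold, A_LIGHT)
  (Recover, obstacle) → (Dock, A_TURN)
  (Recover, grasp_ok) → (Hold, A_LIGHT)
  (Recover, target_lost) → (Recover, A_HALT)
event = low_battery selects (Manipulate, A_PING)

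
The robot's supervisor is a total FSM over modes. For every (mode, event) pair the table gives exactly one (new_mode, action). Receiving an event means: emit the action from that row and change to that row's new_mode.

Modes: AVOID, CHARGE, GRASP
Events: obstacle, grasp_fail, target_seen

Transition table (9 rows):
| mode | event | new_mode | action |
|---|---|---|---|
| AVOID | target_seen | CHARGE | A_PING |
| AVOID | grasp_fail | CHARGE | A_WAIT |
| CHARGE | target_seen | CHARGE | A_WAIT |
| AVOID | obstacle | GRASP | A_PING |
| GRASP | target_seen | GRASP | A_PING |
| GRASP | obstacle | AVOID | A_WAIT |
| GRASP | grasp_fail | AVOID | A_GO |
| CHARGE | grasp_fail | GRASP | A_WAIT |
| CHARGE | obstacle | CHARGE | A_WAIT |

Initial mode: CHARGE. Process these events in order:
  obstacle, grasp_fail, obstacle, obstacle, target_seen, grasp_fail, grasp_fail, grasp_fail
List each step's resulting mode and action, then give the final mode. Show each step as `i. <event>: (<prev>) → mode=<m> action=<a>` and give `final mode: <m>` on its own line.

final mode: GRASP

1. obstacle: (CHARGE) → mode=CHARGE action=A_WAIT
2. grasp_fail: (CHARGE) → mode=GRASP action=A_WAIT
3. obstacle: (GRASP) → mode=AVOID action=A_WAIT
4. obstacle: (AVOID) → mode=GRASP action=A_PING
5. target_seen: (GRASP) → mode=GRASP action=A_PING
6. grasp_fail: (GRASP) → mode=AVOID action=A_GO
7. grasp_fail: (AVOID) → mode=CHARGE action=A_WAIT
8. grasp_fail: (CHARGE) → mode=GRASP action=A_WAIT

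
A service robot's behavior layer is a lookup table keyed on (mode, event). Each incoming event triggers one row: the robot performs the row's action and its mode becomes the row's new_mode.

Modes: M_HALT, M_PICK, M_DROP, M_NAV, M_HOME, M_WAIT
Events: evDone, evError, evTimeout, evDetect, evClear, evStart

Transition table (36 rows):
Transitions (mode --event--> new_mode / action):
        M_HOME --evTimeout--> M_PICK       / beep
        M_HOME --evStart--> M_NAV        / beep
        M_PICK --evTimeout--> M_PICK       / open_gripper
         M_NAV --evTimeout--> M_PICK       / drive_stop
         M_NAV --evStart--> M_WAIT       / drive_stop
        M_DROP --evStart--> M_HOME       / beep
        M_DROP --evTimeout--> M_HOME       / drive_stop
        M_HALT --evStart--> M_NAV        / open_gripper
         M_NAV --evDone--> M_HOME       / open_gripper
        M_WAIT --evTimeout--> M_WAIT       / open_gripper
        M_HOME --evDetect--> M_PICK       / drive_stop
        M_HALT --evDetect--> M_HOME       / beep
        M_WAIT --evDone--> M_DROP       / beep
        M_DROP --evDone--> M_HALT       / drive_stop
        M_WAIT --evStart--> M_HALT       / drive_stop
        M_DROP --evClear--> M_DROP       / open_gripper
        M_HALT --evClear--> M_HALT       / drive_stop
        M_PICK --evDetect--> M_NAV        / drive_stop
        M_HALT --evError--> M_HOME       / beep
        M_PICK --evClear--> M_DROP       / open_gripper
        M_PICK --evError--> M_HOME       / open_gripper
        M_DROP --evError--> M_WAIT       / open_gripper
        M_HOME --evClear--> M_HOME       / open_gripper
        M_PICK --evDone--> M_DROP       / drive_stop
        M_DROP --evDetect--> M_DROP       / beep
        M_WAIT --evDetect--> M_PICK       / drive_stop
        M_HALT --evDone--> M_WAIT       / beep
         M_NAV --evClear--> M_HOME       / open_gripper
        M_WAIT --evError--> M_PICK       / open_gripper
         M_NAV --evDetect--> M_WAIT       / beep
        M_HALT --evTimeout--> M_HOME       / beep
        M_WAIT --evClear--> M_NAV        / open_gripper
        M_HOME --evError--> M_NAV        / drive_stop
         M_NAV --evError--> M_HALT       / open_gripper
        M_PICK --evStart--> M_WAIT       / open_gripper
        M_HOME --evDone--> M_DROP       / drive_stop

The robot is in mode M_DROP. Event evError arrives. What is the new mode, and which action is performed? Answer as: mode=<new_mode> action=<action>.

current mode = M_DROP; filter table to that mode:
  (M_DROP, evStart) → (M_HOME, beep)
  (M_DROP, evTimeout) → (M_HOME, drive_stop)
  (M_DROP, evDone) → (M_HALT, drive_stop)
  (M_DROP, evClear) → (M_DROP, open_gripper)
  (M_DROP, evError) → (M_WAIT, open_gripper)  ← event matches
  (M_DROP, evDetect) → (M_DROP, beep)
event = evError selects (M_WAIT, open_gripper)

mode=M_WAIT action=open_gripper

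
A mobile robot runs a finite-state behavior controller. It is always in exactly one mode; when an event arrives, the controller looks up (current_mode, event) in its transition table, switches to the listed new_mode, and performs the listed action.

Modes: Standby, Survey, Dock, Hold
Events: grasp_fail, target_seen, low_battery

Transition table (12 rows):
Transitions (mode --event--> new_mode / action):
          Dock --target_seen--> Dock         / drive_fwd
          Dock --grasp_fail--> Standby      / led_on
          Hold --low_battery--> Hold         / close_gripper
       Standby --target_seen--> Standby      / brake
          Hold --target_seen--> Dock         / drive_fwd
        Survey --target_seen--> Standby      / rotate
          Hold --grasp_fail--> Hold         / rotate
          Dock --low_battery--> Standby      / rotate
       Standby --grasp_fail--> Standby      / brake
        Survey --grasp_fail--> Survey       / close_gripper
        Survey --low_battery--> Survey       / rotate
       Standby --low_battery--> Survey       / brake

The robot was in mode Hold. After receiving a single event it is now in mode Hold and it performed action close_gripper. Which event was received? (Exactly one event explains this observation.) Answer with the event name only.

try grasp_fail: (Hold, grasp_fail) → (Hold, rotate)
try target_seen: (Hold, target_seen) → (Dock, drive_fwd)
try low_battery: (Hold, low_battery) → (Hold, close_gripper)  ← matches

low_battery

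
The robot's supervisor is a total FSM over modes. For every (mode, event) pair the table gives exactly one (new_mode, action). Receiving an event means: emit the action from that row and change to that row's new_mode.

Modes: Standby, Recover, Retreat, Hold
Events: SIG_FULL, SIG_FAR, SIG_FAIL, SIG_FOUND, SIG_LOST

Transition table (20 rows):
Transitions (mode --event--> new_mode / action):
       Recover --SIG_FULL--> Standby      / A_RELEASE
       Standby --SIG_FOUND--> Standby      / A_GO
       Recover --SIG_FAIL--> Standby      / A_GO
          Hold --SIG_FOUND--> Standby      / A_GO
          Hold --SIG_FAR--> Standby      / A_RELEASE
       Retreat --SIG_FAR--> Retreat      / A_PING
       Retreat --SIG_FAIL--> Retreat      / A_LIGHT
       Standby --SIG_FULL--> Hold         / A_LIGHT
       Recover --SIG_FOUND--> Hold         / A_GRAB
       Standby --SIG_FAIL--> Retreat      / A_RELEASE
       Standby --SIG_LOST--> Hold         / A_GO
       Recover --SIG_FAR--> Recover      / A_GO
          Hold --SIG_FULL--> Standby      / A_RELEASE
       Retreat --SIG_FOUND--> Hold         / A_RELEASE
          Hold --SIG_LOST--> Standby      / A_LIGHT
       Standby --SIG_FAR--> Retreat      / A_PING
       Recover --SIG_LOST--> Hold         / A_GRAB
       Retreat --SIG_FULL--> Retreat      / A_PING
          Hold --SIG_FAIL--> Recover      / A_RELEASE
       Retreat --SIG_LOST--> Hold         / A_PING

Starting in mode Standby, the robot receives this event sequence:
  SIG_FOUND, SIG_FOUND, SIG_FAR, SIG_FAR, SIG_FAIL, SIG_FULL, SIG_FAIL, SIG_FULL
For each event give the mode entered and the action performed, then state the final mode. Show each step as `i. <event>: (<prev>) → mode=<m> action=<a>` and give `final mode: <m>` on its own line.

final mode: Retreat

1. SIG_FOUND: (Standby) → mode=Standby action=A_GO
2. SIG_FOUND: (Standby) → mode=Standby action=A_GO
3. SIG_FAR: (Standby) → mode=Retreat action=A_PING
4. SIG_FAR: (Retreat) → mode=Retreat action=A_PING
5. SIG_FAIL: (Retreat) → mode=Retreat action=A_LIGHT
6. SIG_FULL: (Retreat) → mode=Retreat action=A_PING
7. SIG_FAIL: (Retreat) → mode=Retreat action=A_LIGHT
8. SIG_FULL: (Retreat) → mode=Retreat action=A_PING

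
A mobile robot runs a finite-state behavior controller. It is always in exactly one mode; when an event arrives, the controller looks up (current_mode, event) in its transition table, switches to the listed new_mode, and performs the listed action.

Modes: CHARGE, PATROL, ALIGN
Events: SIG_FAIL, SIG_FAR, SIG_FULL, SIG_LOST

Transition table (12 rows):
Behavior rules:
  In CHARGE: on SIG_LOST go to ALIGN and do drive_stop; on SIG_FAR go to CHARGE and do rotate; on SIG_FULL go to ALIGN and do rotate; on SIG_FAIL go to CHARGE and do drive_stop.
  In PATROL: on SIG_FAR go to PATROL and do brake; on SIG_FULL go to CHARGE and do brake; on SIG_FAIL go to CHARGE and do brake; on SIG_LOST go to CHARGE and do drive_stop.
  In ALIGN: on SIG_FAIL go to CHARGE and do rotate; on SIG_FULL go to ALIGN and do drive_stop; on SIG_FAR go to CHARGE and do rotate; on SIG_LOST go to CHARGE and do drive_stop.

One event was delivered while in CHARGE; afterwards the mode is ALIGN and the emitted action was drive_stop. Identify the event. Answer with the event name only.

try SIG_FAIL: (CHARGE, SIG_FAIL) → (CHARGE, drive_stop)
try SIG_FAR: (CHARGE, SIG_FAR) → (CHARGE, rotate)
try SIG_FULL: (CHARGE, SIG_FULL) → (ALIGN, rotate)
try SIG_LOST: (CHARGE, SIG_LOST) → (ALIGN, drive_stop)  ← matches

SIG_LOST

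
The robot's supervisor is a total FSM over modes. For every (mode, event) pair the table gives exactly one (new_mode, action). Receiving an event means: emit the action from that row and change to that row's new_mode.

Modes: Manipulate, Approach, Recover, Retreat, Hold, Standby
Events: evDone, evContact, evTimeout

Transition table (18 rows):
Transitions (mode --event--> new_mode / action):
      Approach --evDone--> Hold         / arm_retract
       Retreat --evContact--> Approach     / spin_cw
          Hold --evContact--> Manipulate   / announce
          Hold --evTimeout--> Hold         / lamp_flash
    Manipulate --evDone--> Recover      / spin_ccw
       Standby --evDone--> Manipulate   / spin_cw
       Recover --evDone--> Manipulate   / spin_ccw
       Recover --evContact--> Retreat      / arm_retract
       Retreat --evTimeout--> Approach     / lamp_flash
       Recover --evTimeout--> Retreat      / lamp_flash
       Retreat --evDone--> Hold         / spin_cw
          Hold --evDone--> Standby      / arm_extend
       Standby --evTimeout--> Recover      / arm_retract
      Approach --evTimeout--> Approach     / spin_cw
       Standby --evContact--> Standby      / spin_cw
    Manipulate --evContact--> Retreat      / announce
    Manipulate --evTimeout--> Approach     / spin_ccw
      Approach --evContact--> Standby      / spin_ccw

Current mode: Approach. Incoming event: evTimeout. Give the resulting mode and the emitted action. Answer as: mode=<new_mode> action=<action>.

mode=Approach action=spin_cw

current mode = Approach; filter table to that mode:
  (Approach, evDone) → (Hold, arm_retract)
  (Approach, evTimeout) → (Approach, spin_cw)  ← event matches
  (Approach, evContact) → (Standby, spin_ccw)
event = evTimeout selects (Approach, spin_cw)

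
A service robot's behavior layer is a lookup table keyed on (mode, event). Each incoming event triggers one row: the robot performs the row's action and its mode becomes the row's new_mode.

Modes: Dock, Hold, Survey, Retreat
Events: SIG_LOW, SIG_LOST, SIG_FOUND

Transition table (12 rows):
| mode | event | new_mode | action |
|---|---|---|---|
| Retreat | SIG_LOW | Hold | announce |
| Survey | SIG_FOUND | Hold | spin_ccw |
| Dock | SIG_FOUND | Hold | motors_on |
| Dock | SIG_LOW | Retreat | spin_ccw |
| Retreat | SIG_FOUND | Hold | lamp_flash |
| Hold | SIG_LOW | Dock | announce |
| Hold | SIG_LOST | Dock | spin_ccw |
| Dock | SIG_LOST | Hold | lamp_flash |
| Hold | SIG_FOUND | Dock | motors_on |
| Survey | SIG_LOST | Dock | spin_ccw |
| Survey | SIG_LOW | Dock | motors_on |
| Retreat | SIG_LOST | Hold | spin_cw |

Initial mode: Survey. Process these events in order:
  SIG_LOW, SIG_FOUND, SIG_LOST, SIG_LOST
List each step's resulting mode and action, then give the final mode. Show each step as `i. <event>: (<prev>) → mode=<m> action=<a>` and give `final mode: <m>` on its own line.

final mode: Hold

1. SIG_LOW: (Survey) → mode=Dock action=motors_on
2. SIG_FOUND: (Dock) → mode=Hold action=motors_on
3. SIG_LOST: (Hold) → mode=Dock action=spin_ccw
4. SIG_LOST: (Dock) → mode=Hold action=lamp_flash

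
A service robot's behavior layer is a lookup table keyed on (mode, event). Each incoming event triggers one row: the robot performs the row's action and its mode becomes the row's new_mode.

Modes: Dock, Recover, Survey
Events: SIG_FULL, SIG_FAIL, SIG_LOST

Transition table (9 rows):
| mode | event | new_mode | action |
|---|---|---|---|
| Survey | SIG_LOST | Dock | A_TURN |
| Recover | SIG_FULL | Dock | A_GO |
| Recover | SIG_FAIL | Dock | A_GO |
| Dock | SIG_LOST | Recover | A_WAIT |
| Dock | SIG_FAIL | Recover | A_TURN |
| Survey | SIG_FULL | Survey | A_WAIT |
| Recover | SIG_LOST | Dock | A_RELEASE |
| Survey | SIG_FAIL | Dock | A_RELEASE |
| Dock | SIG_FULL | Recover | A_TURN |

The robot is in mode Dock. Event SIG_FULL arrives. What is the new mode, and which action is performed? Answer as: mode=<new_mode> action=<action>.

mode=Recover action=A_TURN

current mode = Dock; filter table to that mode:
  (Dock, SIG_LOST) → (Recover, A_WAIT)
  (Dock, SIG_FAIL) → (Recover, A_TURN)
  (Dock, SIG_FULL) → (Recover, A_TURN)  ← event matches
event = SIG_FULL selects (Recover, A_TURN)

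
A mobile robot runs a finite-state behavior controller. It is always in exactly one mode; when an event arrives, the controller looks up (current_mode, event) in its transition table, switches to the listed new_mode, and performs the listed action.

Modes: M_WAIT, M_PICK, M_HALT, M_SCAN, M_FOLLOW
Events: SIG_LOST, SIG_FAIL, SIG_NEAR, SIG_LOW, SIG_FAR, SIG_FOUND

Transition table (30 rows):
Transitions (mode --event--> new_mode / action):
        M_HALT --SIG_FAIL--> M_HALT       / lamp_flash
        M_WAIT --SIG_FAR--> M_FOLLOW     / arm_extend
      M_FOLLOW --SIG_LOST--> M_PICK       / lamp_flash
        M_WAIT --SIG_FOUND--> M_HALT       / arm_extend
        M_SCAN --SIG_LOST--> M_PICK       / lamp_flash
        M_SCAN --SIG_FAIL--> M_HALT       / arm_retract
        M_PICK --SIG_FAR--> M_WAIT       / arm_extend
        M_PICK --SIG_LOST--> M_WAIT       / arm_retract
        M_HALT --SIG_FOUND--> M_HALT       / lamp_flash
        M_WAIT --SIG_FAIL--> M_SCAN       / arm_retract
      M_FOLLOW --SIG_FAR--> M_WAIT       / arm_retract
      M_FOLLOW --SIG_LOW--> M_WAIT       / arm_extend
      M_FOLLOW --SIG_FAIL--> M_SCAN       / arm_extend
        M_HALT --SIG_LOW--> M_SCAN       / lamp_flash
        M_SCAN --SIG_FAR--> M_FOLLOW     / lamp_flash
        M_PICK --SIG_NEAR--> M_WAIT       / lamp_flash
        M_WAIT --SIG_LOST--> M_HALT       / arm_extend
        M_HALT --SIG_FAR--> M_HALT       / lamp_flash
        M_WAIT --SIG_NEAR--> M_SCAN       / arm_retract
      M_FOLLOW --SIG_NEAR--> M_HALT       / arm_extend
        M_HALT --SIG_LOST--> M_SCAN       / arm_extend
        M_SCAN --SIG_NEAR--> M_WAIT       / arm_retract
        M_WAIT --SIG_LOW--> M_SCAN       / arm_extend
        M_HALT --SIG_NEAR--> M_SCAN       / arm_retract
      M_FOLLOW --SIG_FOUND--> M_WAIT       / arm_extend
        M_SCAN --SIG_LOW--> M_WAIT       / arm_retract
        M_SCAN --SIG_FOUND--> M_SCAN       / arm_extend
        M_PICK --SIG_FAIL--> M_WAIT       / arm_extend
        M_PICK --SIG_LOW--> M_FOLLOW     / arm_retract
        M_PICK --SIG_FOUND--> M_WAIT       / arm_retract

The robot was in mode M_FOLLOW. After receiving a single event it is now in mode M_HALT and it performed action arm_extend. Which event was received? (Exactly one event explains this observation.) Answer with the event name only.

try SIG_LOST: (M_FOLLOW, SIG_LOST) → (M_PICK, lamp_flash)
try SIG_FAIL: (M_FOLLOW, SIG_FAIL) → (M_SCAN, arm_extend)
try SIG_NEAR: (M_FOLLOW, SIG_NEAR) → (M_HALT, arm_extend)  ← matches
try SIG_LOW: (M_FOLLOW, SIG_LOW) → (M_WAIT, arm_extend)
try SIG_FAR: (M_FOLLOW, SIG_FAR) → (M_WAIT, arm_retract)
try SIG_FOUND: (M_FOLLOW, SIG_FOUND) → (M_WAIT, arm_extend)

SIG_NEAR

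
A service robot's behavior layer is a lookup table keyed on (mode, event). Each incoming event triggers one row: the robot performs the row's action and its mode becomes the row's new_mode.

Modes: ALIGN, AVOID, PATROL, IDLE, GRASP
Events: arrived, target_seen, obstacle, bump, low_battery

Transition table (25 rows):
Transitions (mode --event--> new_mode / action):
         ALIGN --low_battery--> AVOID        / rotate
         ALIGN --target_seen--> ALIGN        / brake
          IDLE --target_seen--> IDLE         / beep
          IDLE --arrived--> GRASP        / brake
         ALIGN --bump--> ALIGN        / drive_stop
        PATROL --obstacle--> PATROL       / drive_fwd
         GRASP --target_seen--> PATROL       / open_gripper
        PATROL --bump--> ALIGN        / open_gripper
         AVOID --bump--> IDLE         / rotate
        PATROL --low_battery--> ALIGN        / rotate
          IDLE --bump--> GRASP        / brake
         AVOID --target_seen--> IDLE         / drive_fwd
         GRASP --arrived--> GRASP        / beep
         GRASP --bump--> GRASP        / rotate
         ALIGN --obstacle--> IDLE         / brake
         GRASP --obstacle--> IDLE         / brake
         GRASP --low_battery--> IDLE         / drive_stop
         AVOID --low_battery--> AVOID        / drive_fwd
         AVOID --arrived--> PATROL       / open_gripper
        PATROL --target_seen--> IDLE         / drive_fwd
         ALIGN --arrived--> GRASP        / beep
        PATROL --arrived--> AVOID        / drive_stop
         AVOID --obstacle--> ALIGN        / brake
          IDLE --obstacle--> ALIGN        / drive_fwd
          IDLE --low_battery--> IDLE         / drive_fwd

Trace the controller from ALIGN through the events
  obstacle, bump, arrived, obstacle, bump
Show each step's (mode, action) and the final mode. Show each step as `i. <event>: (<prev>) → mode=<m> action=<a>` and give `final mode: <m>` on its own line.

final mode: GRASP

1. obstacle: (ALIGN) → mode=IDLE action=brake
2. bump: (IDLE) → mode=GRASP action=brake
3. arrived: (GRASP) → mode=GRASP action=beep
4. obstacle: (GRASP) → mode=IDLE action=brake
5. bump: (IDLE) → mode=GRASP action=brake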